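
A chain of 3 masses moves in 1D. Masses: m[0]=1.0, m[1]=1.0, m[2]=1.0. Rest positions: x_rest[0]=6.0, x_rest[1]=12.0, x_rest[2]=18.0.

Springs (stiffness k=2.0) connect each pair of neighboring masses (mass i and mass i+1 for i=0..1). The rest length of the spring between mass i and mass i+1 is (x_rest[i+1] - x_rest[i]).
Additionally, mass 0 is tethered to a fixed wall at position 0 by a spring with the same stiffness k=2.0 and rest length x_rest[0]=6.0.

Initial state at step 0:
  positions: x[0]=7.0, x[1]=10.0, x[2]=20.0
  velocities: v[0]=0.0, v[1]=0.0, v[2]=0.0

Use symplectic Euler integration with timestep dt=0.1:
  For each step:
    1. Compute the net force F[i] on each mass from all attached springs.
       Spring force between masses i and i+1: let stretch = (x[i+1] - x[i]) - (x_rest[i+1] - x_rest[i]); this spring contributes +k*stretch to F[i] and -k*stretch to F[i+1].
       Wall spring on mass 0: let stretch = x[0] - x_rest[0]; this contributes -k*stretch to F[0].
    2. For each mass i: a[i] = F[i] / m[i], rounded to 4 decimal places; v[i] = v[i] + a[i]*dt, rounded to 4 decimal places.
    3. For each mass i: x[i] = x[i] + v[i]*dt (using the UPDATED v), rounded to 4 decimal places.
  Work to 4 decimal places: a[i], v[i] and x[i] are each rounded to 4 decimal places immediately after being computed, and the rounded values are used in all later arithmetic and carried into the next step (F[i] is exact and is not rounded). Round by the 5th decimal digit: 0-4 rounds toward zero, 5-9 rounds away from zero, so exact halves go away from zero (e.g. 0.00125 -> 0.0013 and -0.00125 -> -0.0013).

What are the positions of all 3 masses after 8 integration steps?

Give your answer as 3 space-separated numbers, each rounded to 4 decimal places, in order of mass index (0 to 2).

Step 0: x=[7.0000 10.0000 20.0000] v=[0.0000 0.0000 0.0000]
Step 1: x=[6.9200 10.1400 19.9200] v=[-0.8000 1.4000 -0.8000]
Step 2: x=[6.7660 10.4112 19.7644] v=[-1.5400 2.7120 -1.5560]
Step 3: x=[6.5496 10.7966 19.5417] v=[-2.1642 3.8536 -2.2266]
Step 4: x=[6.2871 11.2719 19.2641] v=[-2.6247 4.7532 -2.7756]
Step 5: x=[5.9986 11.8074 18.9467] v=[-2.8852 5.3547 -3.1740]
Step 6: x=[5.7063 12.3695 18.6065] v=[-2.9232 5.6208 -3.4019]
Step 7: x=[5.4331 12.9231 18.2616] v=[-2.7318 5.5356 -3.4493]
Step 8: x=[5.2011 13.4336 17.9299] v=[-2.3204 5.1053 -3.3170]

Answer: 5.2011 13.4336 17.9299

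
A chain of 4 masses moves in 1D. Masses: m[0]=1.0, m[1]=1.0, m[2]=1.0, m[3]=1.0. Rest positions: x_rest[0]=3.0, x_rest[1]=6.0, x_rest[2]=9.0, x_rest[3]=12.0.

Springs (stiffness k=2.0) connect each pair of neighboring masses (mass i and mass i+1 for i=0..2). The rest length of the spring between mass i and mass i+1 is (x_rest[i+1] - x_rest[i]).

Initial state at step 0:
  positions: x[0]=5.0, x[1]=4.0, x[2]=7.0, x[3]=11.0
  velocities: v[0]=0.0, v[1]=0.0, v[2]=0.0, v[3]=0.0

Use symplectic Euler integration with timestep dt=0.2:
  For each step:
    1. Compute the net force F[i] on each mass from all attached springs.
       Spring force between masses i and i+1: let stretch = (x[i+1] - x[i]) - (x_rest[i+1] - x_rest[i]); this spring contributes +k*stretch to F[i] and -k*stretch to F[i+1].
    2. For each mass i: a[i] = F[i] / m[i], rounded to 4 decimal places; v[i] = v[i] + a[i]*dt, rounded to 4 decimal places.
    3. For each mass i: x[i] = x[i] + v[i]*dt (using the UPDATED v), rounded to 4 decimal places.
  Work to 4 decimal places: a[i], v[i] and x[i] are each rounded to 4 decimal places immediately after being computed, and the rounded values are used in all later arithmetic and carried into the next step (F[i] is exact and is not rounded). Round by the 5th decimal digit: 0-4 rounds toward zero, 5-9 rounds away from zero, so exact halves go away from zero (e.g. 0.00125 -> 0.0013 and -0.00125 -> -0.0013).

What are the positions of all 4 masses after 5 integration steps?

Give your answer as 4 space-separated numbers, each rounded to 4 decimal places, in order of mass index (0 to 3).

Step 0: x=[5.0000 4.0000 7.0000 11.0000] v=[0.0000 0.0000 0.0000 0.0000]
Step 1: x=[4.6800 4.3200 7.0800 10.9200] v=[-1.6000 1.6000 0.4000 -0.4000]
Step 2: x=[4.0912 4.8896 7.2464 10.7728] v=[-2.9440 2.8480 0.8320 -0.7360]
Step 3: x=[3.3263 5.5839 7.5064 10.5835] v=[-3.8246 3.4714 1.2998 -0.9466]
Step 4: x=[2.5020 6.2514 7.8587 10.3880] v=[-4.1216 3.3374 1.7616 -0.9774]
Step 5: x=[1.7376 6.7475 8.2848 10.2302] v=[-3.8218 2.4806 2.1304 -0.7891]

Answer: 1.7376 6.7475 8.2848 10.2302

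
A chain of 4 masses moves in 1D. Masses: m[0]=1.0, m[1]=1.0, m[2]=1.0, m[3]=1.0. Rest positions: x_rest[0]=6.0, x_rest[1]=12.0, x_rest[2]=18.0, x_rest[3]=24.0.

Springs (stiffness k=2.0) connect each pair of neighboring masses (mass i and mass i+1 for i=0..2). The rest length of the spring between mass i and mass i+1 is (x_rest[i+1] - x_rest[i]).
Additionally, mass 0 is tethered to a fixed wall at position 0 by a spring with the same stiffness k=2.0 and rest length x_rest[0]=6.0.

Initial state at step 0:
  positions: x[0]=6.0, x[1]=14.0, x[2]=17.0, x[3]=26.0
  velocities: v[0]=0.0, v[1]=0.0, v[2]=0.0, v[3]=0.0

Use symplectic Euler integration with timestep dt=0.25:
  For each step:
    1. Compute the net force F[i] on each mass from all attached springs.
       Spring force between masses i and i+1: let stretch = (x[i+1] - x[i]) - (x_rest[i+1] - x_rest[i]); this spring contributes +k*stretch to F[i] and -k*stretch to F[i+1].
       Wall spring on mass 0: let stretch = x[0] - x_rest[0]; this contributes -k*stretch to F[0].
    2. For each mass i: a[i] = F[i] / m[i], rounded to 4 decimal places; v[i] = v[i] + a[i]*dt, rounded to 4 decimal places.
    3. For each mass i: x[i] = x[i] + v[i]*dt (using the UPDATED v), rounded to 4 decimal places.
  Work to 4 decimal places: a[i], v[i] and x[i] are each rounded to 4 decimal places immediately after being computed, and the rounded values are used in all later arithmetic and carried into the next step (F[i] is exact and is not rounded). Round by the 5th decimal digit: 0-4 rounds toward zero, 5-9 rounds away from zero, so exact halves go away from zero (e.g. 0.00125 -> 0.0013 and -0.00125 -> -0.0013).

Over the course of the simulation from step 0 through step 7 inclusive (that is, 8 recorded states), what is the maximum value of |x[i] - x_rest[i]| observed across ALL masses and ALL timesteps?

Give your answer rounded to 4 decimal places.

Step 0: x=[6.0000 14.0000 17.0000 26.0000] v=[0.0000 0.0000 0.0000 0.0000]
Step 1: x=[6.2500 13.3750 17.7500 25.6250] v=[1.0000 -2.5000 3.0000 -1.5000]
Step 2: x=[6.6094 12.4063 18.9375 25.0156] v=[1.4375 -3.8750 4.7500 -2.4375]
Step 3: x=[6.8672 11.5293 20.0684 24.3965] v=[1.0313 -3.5079 4.5235 -2.4766]
Step 4: x=[6.8494 11.1370 20.6729 23.9863] v=[-0.0713 -1.5694 2.4180 -1.6407]
Step 5: x=[6.5114 11.4007 20.4996 23.9120] v=[-1.3522 1.0548 -0.6933 -0.2974]
Step 6: x=[5.9706 12.1906 19.6155 24.1611] v=[-2.1633 3.1596 -3.5366 0.9964]
Step 7: x=[5.4610 13.1311 18.3714 24.5920] v=[-2.0386 3.7621 -4.9763 1.7236]
Max displacement = 2.6729

Answer: 2.6729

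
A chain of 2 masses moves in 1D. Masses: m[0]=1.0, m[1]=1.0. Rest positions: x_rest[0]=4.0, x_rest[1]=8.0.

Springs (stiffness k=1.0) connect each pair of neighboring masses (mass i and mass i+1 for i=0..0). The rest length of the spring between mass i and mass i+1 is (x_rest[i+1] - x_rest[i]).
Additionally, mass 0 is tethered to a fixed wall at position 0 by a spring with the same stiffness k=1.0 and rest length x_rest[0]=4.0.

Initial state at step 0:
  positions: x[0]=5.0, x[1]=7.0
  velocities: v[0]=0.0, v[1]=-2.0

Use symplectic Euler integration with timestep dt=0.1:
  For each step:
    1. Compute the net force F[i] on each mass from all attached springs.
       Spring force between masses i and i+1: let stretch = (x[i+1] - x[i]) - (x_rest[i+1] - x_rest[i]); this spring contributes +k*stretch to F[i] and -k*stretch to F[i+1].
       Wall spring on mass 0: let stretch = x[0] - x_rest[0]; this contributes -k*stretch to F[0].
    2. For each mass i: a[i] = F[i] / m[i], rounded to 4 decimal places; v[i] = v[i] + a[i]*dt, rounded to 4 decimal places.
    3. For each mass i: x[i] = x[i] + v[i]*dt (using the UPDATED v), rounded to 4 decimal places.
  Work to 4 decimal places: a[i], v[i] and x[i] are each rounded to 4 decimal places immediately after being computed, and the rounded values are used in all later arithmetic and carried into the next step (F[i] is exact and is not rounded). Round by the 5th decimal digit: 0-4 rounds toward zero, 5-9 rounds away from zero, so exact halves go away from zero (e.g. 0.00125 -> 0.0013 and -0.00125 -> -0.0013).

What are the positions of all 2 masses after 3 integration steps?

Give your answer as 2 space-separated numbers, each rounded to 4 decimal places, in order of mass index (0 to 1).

Step 0: x=[5.0000 7.0000] v=[0.0000 -2.0000]
Step 1: x=[4.9700 6.8200] v=[-0.3000 -1.8000]
Step 2: x=[4.9088 6.6615] v=[-0.6120 -1.5850]
Step 3: x=[4.8160 6.5255] v=[-0.9276 -1.3603]

Answer: 4.8160 6.5255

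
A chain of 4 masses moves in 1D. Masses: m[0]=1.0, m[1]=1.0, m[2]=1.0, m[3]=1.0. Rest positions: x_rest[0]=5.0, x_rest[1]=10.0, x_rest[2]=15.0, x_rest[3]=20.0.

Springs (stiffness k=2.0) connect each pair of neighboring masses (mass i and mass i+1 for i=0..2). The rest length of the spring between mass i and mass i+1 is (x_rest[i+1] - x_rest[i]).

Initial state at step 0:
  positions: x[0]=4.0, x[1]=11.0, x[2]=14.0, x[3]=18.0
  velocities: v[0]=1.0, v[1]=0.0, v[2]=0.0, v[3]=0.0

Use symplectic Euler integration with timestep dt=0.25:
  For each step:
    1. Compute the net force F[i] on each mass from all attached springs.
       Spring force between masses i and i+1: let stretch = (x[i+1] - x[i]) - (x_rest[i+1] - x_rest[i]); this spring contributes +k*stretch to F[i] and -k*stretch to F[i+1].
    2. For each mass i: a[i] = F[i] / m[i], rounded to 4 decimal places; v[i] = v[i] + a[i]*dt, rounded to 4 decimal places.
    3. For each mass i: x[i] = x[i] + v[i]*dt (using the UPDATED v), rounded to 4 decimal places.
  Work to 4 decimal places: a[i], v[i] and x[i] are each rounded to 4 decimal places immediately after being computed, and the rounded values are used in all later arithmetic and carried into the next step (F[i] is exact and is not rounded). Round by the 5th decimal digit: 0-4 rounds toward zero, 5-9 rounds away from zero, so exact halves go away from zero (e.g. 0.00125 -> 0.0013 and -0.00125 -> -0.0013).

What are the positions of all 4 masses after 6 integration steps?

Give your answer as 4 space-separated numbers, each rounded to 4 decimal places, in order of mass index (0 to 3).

Step 0: x=[4.0000 11.0000 14.0000 18.0000] v=[1.0000 0.0000 0.0000 0.0000]
Step 1: x=[4.5000 10.5000 14.1250 18.1250] v=[2.0000 -2.0000 0.5000 0.5000]
Step 2: x=[5.1250 9.7031 14.2969 18.3750] v=[2.5000 -3.1875 0.6875 1.0000]
Step 3: x=[5.6973 8.9082 14.4043 18.7403] v=[2.2891 -3.1797 0.4297 1.4610]
Step 4: x=[6.0460 8.3989 14.3667 19.1886] v=[1.3946 -2.0371 -0.1504 1.7930]
Step 5: x=[6.0638 8.3415 14.1859 19.6591] v=[0.0711 -0.2297 -0.7234 1.8821]
Step 6: x=[5.7413 8.7299 13.9587 20.0705] v=[-1.2901 1.5537 -0.9090 1.6455]

Answer: 5.7413 8.7299 13.9587 20.0705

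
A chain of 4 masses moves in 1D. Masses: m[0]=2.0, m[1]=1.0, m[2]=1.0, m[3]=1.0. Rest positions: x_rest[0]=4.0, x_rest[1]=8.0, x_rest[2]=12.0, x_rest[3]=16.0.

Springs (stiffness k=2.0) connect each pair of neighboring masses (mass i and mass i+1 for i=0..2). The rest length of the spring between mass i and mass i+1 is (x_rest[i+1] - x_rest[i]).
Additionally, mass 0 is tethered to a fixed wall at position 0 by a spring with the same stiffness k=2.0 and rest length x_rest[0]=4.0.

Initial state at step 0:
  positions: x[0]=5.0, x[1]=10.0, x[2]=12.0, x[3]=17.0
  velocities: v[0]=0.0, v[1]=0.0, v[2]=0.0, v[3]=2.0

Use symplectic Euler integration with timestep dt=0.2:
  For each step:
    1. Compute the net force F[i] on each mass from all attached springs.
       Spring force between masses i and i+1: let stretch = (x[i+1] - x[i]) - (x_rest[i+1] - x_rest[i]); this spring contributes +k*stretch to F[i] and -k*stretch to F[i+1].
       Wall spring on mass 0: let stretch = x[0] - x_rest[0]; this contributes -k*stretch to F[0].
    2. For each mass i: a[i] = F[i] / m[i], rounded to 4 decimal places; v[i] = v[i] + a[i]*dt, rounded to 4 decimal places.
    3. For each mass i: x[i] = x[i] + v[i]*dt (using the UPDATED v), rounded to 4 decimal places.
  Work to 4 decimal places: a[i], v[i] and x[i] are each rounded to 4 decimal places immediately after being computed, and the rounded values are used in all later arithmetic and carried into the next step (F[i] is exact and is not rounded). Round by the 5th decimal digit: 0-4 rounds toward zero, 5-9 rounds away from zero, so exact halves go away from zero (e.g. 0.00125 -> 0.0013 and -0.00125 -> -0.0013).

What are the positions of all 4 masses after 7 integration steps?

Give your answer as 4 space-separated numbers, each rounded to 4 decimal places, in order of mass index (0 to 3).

Step 0: x=[5.0000 10.0000 12.0000 17.0000] v=[0.0000 0.0000 0.0000 2.0000]
Step 1: x=[5.0000 9.7600 12.2400 17.3200] v=[0.0000 -1.2000 1.2000 1.6000]
Step 2: x=[4.9904 9.3376 12.6880 17.5536] v=[-0.0480 -2.1120 2.2400 1.1680]
Step 3: x=[4.9551 8.8355 13.2572 17.7180] v=[-0.1766 -2.5107 2.8461 0.8218]
Step 4: x=[4.8768 8.3767 13.8295 17.8455] v=[-0.3915 -2.2942 2.8617 0.6375]
Step 5: x=[4.7434 8.0741 14.2869 17.9717] v=[-0.6669 -1.5130 2.2870 0.6311]
Step 6: x=[4.5535 8.0021 14.5421 18.1231] v=[-0.9494 -0.3602 1.2758 0.7572]
Step 7: x=[4.3194 8.1774 14.5605 18.3081] v=[-1.1704 0.8764 0.0922 0.9248]

Answer: 4.3194 8.1774 14.5605 18.3081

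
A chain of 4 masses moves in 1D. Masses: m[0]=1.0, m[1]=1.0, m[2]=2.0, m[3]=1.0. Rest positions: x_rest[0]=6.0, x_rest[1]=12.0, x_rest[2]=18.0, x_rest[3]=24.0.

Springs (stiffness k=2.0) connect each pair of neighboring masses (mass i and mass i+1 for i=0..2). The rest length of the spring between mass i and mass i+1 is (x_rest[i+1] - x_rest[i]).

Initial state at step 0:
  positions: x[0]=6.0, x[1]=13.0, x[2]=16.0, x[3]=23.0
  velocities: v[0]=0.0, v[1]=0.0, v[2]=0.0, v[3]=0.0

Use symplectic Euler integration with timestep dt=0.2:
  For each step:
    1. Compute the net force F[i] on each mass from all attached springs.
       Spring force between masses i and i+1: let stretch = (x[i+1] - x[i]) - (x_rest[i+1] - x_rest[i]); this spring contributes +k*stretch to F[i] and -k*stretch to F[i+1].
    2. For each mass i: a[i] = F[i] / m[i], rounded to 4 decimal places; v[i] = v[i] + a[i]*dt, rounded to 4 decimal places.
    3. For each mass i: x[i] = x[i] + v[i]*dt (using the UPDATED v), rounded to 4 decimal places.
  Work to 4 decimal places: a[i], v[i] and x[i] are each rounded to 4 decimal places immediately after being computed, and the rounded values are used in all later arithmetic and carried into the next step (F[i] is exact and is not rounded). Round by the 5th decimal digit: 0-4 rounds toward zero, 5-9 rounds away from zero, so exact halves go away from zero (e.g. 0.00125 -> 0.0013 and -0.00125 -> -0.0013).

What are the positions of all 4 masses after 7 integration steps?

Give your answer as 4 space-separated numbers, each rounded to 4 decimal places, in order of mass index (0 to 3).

Answer: 5.6358 10.0815 17.8959 22.4909

Derivation:
Step 0: x=[6.0000 13.0000 16.0000 23.0000] v=[0.0000 0.0000 0.0000 0.0000]
Step 1: x=[6.0800 12.6800 16.1600 22.9200] v=[0.4000 -1.6000 0.8000 -0.4000]
Step 2: x=[6.2080 12.1104 16.4512 22.7792] v=[0.6400 -2.8480 1.4560 -0.7040]
Step 3: x=[6.3282 11.4159 16.8219 22.6122] v=[0.6010 -3.4726 1.8534 -0.8352]
Step 4: x=[6.3754 10.7468 17.2080 22.4619] v=[0.2361 -3.3453 1.9303 -0.7513]
Step 5: x=[6.2923 10.2449 17.5458 22.3713] v=[-0.4153 -2.5094 1.6888 -0.4529]
Step 6: x=[6.0454 10.0109 17.7845 22.3747] v=[-1.2343 -1.1701 1.1937 0.0169]
Step 7: x=[5.6358 10.0815 17.8959 22.4909] v=[-2.0481 0.3531 0.5570 0.5808]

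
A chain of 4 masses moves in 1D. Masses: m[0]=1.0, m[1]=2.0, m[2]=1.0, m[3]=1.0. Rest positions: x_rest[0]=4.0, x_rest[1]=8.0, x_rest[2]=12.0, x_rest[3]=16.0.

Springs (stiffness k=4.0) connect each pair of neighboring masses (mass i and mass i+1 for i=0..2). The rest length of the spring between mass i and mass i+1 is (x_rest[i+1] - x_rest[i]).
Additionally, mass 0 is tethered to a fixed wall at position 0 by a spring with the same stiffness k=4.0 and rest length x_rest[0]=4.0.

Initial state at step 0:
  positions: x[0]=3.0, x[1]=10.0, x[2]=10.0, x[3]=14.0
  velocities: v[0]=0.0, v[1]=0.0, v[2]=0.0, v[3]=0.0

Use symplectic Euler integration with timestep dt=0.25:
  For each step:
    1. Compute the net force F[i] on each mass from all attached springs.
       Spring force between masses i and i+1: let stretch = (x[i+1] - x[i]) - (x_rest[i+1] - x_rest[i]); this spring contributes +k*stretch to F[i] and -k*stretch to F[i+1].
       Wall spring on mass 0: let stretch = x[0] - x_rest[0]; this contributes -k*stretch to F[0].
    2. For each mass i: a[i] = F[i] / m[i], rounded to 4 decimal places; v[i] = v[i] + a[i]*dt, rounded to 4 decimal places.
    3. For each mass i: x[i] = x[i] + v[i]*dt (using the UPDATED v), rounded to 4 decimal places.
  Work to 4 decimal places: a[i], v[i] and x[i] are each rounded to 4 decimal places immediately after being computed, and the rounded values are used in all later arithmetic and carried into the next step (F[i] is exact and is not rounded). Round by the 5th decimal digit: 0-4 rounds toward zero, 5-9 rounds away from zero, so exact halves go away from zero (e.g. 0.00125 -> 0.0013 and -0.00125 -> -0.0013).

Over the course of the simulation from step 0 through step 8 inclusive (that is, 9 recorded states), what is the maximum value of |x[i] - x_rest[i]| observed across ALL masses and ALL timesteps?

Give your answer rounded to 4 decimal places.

Step 0: x=[3.0000 10.0000 10.0000 14.0000] v=[0.0000 0.0000 0.0000 0.0000]
Step 1: x=[4.0000 9.1250 11.0000 14.0000] v=[4.0000 -3.5000 4.0000 0.0000]
Step 2: x=[5.2813 7.8438 12.2813 14.2500] v=[5.1250 -5.1250 5.1250 1.0000]
Step 3: x=[5.8829 6.7969 12.9454 15.0078] v=[2.4062 -4.1875 2.6562 3.0313]
Step 4: x=[5.2422 6.4043 12.5879 16.2500] v=[-2.5627 -1.5703 -1.4299 4.9689]
Step 5: x=[3.5815 6.6394 11.6001 17.5767] v=[-6.6428 0.9405 -3.9514 5.3068]
Step 6: x=[1.7899 7.1124 10.8662 18.4093] v=[-7.1664 1.8919 -2.9355 3.3302]
Step 7: x=[0.8815 7.3893 11.0797 18.3561] v=[-3.6338 1.1076 0.8538 -0.2129]
Step 8: x=[1.3796 7.3140 12.1897 17.4838] v=[1.9925 -0.3011 4.4398 -3.4893]
Max displacement = 3.1185

Answer: 3.1185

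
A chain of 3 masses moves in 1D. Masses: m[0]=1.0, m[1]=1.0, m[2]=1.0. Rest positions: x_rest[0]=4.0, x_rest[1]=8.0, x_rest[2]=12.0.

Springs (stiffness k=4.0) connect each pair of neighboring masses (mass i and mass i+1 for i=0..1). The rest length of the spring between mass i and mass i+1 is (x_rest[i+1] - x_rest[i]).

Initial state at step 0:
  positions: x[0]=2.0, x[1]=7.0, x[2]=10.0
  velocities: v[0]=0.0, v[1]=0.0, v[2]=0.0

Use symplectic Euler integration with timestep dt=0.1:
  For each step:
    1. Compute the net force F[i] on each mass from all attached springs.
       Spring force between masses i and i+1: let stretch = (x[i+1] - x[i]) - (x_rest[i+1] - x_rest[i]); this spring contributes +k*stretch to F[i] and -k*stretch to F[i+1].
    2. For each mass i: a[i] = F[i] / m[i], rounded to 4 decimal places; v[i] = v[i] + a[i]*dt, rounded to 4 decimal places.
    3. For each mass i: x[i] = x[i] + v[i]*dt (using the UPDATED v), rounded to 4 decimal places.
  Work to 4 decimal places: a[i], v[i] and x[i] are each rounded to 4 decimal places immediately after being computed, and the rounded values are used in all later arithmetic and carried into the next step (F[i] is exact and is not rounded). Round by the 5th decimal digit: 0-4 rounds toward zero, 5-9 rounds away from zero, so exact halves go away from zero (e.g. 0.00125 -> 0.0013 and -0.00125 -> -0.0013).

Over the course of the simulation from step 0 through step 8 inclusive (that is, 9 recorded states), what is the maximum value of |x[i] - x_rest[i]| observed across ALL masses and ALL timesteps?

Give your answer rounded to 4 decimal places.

Step 0: x=[2.0000 7.0000 10.0000] v=[0.0000 0.0000 0.0000]
Step 1: x=[2.0400 6.9200 10.0400] v=[0.4000 -0.8000 0.4000]
Step 2: x=[2.1152 6.7696 10.1152] v=[0.7520 -1.5040 0.7520]
Step 3: x=[2.2166 6.5669 10.2166] v=[1.0138 -2.0275 1.0138]
Step 4: x=[2.3320 6.3361 10.3320] v=[1.1539 -2.3077 1.1539]
Step 5: x=[2.4476 6.1050 10.4476] v=[1.1555 -2.3110 1.1555]
Step 6: x=[2.5495 5.9013 10.5495] v=[1.0185 -2.0369 1.0185]
Step 7: x=[2.6254 5.7495 10.6254] v=[0.7592 -1.5183 0.7592]
Step 8: x=[2.6663 5.6677 10.6663] v=[0.4088 -0.8176 0.4088]
Max displacement = 2.3323

Answer: 2.3323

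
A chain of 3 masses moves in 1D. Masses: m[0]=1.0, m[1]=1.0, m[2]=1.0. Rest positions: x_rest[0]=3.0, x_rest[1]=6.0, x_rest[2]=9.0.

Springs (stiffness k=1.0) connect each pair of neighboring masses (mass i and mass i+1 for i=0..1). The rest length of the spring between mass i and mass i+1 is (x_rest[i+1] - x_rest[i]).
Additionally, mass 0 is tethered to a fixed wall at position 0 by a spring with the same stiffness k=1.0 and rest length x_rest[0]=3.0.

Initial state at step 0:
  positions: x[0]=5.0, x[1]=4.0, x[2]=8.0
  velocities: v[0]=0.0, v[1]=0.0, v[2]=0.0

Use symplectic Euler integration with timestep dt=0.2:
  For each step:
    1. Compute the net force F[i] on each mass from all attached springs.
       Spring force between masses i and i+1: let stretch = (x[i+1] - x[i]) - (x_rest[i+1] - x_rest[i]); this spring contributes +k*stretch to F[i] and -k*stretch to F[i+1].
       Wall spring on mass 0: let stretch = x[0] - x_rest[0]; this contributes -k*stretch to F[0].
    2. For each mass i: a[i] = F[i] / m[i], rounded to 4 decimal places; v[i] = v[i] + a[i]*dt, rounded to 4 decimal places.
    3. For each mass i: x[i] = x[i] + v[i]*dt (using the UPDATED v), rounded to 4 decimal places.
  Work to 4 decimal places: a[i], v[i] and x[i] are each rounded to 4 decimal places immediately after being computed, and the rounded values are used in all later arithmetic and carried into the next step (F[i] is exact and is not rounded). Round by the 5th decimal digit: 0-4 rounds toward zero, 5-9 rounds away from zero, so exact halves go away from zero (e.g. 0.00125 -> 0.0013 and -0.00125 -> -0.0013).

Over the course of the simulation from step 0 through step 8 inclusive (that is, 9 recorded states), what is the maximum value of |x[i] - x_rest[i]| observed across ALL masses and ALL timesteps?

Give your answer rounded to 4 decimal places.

Answer: 2.2487

Derivation:
Step 0: x=[5.0000 4.0000 8.0000] v=[0.0000 0.0000 0.0000]
Step 1: x=[4.7600 4.2000 7.9600] v=[-1.2000 1.0000 -0.2000]
Step 2: x=[4.3072 4.5728 7.8896] v=[-2.2640 1.8640 -0.3520]
Step 3: x=[3.6927 5.0676 7.8065] v=[-3.0723 2.4742 -0.4154]
Step 4: x=[2.9855 5.6170 7.7339] v=[-3.5359 2.7470 -0.3632]
Step 5: x=[2.2642 6.1458 7.6966] v=[-3.6067 2.6441 -0.1866]
Step 6: x=[1.6076 6.5814 7.7172] v=[-3.2832 2.1779 0.1032]
Step 7: x=[1.0856 6.8635 7.8124] v=[-2.6100 1.4103 0.4760]
Step 8: x=[0.7513 6.9524 7.9896] v=[-1.6715 0.4445 0.8862]
Max displacement = 2.2487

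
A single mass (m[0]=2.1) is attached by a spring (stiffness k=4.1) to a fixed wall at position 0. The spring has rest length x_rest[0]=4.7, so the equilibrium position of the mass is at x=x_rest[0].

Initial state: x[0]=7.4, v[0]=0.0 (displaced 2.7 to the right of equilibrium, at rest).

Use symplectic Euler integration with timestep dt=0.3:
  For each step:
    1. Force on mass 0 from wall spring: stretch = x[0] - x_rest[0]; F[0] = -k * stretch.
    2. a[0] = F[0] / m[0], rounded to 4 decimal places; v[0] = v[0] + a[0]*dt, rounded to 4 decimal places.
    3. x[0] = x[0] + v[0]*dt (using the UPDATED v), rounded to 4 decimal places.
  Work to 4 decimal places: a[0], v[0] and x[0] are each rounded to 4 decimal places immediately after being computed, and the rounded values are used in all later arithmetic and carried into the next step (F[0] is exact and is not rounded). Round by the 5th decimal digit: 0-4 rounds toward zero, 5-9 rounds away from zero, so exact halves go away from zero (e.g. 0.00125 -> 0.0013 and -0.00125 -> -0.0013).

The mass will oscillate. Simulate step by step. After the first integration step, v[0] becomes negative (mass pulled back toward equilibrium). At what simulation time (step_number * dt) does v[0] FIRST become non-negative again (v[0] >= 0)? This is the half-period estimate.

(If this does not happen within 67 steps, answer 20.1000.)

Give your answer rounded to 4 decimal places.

Step 0: x=[7.4000] v=[0.0000]
Step 1: x=[6.9256] v=[-1.5814]
Step 2: x=[6.0601] v=[-2.8850]
Step 3: x=[4.9556] v=[-3.6816]
Step 4: x=[3.8062] v=[-3.8313]
Step 5: x=[2.8139] v=[-3.3078]
Step 6: x=[2.1530] v=[-2.2031]
Step 7: x=[1.9396] v=[-0.7113]
Step 8: x=[2.2113] v=[0.9055]
First v>=0 after going negative at step 8, time=2.4000

Answer: 2.4000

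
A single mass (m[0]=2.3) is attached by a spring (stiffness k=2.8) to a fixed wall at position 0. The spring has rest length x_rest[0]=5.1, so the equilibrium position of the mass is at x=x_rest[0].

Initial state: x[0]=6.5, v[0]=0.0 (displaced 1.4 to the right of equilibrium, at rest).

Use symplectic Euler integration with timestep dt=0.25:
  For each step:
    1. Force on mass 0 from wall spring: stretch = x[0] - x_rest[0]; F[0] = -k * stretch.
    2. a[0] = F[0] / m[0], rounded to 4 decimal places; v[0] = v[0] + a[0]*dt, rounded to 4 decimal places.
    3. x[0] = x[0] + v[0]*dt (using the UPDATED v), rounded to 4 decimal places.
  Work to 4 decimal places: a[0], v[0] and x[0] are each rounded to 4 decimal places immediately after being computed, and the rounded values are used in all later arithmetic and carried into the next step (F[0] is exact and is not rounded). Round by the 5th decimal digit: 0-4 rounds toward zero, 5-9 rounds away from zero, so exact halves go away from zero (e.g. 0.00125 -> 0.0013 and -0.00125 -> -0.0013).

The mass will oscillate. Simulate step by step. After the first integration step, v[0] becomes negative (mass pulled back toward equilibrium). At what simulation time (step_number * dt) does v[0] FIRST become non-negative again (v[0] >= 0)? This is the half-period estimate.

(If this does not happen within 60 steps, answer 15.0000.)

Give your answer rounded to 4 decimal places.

Answer: 3.0000

Derivation:
Step 0: x=[6.5000] v=[0.0000]
Step 1: x=[6.3935] v=[-0.4261]
Step 2: x=[6.1886] v=[-0.8198]
Step 3: x=[5.9008] v=[-1.1511]
Step 4: x=[5.5521] v=[-1.3948]
Step 5: x=[5.1690] v=[-1.5324]
Step 6: x=[4.7807] v=[-1.5534]
Step 7: x=[4.4167] v=[-1.4562]
Step 8: x=[4.1046] v=[-1.2483]
Step 9: x=[3.8683] v=[-0.9454]
Step 10: x=[3.7257] v=[-0.5705]
Step 11: x=[3.6877] v=[-0.1522]
Step 12: x=[3.7571] v=[0.2776]
First v>=0 after going negative at step 12, time=3.0000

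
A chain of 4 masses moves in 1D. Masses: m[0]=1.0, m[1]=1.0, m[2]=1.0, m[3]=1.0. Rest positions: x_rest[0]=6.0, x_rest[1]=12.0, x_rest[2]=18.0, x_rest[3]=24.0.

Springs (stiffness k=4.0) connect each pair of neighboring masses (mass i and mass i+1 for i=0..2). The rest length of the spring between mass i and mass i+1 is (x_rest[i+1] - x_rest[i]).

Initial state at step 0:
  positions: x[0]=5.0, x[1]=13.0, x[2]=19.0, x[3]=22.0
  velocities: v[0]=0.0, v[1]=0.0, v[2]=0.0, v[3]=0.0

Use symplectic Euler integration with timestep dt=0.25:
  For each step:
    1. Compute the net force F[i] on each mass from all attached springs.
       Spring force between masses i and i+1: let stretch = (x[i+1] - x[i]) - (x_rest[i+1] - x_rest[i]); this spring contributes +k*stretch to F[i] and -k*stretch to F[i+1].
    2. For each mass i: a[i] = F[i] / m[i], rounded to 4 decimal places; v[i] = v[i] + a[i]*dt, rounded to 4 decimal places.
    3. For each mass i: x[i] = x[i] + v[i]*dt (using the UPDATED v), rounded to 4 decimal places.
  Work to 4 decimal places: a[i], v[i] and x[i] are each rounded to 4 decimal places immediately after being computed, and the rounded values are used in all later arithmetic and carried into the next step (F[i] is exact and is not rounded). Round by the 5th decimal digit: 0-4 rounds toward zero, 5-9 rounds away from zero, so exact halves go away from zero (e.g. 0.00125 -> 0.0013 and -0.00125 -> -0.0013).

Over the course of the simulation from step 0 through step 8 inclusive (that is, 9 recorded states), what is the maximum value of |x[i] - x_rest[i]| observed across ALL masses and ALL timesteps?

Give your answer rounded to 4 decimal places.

Answer: 2.0293

Derivation:
Step 0: x=[5.0000 13.0000 19.0000 22.0000] v=[0.0000 0.0000 0.0000 0.0000]
Step 1: x=[5.5000 12.5000 18.2500 22.7500] v=[2.0000 -2.0000 -3.0000 3.0000]
Step 2: x=[6.2500 11.6875 17.1875 23.8750] v=[3.0000 -3.2500 -4.2500 4.5000]
Step 3: x=[6.8594 10.8906 16.4219 24.8281] v=[2.4375 -3.1875 -3.0625 3.8125]
Step 4: x=[6.9766 10.4688 16.3750 25.1797] v=[0.4687 -1.6874 -0.1876 1.4063]
Step 5: x=[6.4668 10.6505 17.0527 24.8301] v=[-2.0391 0.7266 2.7109 -1.3984]
Step 6: x=[5.5030 11.3868 18.0742 24.0362] v=[-3.8554 2.9451 4.0861 -3.1758]
Step 7: x=[4.5101 12.3240 18.9144 23.2518] v=[-3.9716 3.7487 3.3607 -3.1378]
Step 8: x=[3.9707 12.9553 19.1913 22.8830] v=[-2.1577 2.5252 1.1077 -1.4752]
Max displacement = 2.0293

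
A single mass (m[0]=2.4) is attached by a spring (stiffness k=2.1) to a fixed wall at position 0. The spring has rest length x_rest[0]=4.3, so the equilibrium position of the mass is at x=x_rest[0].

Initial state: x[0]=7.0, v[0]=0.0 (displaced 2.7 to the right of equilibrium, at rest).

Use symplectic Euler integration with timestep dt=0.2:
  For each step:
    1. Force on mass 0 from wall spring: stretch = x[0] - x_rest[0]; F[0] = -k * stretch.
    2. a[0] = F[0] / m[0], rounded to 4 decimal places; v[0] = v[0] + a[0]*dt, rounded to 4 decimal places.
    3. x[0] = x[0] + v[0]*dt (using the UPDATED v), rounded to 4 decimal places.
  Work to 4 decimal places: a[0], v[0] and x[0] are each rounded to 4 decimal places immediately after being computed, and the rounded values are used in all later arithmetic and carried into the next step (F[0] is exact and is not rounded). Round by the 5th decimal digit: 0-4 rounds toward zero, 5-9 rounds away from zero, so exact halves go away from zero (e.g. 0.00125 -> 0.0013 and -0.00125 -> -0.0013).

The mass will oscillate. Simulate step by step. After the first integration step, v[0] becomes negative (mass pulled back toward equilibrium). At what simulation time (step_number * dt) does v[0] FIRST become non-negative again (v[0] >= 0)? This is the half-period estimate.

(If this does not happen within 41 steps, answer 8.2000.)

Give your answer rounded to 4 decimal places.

Answer: 3.4000

Derivation:
Step 0: x=[7.0000] v=[0.0000]
Step 1: x=[6.9055] v=[-0.4725]
Step 2: x=[6.7198] v=[-0.9285]
Step 3: x=[6.4494] v=[-1.3520]
Step 4: x=[6.1038] v=[-1.7281]
Step 5: x=[5.6950] v=[-2.0438]
Step 6: x=[5.2374] v=[-2.2879]
Step 7: x=[4.7470] v=[-2.4519]
Step 8: x=[4.2410] v=[-2.5301]
Step 9: x=[3.7370] v=[-2.5198]
Step 10: x=[3.2527] v=[-2.4213]
Step 11: x=[2.8051] v=[-2.2380]
Step 12: x=[2.4098] v=[-1.9764]
Step 13: x=[2.0807] v=[-1.6456]
Step 14: x=[1.8293] v=[-1.2572]
Step 15: x=[1.6643] v=[-0.8248]
Step 16: x=[1.5916] v=[-0.3636]
Step 17: x=[1.6137] v=[0.1104]
First v>=0 after going negative at step 17, time=3.4000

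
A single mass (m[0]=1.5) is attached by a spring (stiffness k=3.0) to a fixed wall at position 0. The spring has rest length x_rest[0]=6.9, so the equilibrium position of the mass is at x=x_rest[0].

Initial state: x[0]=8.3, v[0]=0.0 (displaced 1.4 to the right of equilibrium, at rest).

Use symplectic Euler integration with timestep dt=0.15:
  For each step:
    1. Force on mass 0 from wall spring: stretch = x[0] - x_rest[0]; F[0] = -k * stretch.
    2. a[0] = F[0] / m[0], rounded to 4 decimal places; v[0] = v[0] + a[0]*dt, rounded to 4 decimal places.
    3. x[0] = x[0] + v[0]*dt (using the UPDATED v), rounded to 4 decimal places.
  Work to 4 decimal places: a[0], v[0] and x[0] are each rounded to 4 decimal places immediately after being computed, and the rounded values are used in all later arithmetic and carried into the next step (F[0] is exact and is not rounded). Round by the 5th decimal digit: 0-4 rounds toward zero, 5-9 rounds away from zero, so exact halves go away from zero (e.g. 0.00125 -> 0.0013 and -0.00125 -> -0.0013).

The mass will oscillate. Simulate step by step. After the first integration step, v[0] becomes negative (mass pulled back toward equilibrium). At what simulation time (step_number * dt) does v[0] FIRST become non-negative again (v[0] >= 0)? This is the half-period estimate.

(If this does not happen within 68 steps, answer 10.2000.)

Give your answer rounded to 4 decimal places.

Answer: 2.2500

Derivation:
Step 0: x=[8.3000] v=[0.0000]
Step 1: x=[8.2370] v=[-0.4200]
Step 2: x=[8.1138] v=[-0.8211]
Step 3: x=[7.9360] v=[-1.1852]
Step 4: x=[7.7116] v=[-1.4960]
Step 5: x=[7.4507] v=[-1.7395]
Step 6: x=[7.1650] v=[-1.9047]
Step 7: x=[6.8674] v=[-1.9842]
Step 8: x=[6.5712] v=[-1.9744]
Step 9: x=[6.2898] v=[-1.8758]
Step 10: x=[6.0359] v=[-1.6927]
Step 11: x=[5.8209] v=[-1.4335]
Step 12: x=[5.6544] v=[-1.1098]
Step 13: x=[5.5440] v=[-0.7361]
Step 14: x=[5.4946] v=[-0.3293]
Step 15: x=[5.5084] v=[0.0923]
First v>=0 after going negative at step 15, time=2.2500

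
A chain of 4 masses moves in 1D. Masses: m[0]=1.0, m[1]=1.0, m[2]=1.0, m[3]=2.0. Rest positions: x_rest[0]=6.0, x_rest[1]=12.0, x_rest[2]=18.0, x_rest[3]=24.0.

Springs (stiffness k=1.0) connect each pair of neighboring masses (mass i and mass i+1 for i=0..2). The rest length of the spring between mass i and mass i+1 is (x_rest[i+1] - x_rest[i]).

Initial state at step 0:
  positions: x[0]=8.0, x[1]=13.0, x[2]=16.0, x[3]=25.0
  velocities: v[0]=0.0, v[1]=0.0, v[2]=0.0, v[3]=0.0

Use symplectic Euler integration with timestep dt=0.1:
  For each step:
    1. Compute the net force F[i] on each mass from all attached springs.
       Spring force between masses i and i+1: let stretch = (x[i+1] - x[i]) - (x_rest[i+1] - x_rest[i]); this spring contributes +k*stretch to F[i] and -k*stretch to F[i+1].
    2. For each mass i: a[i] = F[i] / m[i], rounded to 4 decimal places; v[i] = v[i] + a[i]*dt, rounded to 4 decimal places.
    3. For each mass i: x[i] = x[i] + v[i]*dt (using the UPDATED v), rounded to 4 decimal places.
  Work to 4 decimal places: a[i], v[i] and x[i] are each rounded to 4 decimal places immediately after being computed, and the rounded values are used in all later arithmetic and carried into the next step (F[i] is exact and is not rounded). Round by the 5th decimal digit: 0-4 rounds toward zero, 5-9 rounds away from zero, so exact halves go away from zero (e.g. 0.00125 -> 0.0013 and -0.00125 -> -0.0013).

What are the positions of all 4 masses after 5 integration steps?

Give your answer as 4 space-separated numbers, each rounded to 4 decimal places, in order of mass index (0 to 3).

Step 0: x=[8.0000 13.0000 16.0000 25.0000] v=[0.0000 0.0000 0.0000 0.0000]
Step 1: x=[7.9900 12.9800 16.0600 24.9850] v=[-0.1000 -0.2000 0.6000 -0.1500]
Step 2: x=[7.9699 12.9409 16.1785 24.9554] v=[-0.2010 -0.3910 1.1845 -0.2963]
Step 3: x=[7.9395 12.8845 16.3523 24.9119] v=[-0.3039 -0.5643 1.7384 -0.4352]
Step 4: x=[7.8986 12.8133 16.5771 24.8556] v=[-0.4094 -0.7120 2.2476 -0.5632]
Step 5: x=[7.8468 12.7306 16.8470 24.7879] v=[-0.5179 -0.8271 2.6991 -0.6771]

Answer: 7.8468 12.7306 16.8470 24.7879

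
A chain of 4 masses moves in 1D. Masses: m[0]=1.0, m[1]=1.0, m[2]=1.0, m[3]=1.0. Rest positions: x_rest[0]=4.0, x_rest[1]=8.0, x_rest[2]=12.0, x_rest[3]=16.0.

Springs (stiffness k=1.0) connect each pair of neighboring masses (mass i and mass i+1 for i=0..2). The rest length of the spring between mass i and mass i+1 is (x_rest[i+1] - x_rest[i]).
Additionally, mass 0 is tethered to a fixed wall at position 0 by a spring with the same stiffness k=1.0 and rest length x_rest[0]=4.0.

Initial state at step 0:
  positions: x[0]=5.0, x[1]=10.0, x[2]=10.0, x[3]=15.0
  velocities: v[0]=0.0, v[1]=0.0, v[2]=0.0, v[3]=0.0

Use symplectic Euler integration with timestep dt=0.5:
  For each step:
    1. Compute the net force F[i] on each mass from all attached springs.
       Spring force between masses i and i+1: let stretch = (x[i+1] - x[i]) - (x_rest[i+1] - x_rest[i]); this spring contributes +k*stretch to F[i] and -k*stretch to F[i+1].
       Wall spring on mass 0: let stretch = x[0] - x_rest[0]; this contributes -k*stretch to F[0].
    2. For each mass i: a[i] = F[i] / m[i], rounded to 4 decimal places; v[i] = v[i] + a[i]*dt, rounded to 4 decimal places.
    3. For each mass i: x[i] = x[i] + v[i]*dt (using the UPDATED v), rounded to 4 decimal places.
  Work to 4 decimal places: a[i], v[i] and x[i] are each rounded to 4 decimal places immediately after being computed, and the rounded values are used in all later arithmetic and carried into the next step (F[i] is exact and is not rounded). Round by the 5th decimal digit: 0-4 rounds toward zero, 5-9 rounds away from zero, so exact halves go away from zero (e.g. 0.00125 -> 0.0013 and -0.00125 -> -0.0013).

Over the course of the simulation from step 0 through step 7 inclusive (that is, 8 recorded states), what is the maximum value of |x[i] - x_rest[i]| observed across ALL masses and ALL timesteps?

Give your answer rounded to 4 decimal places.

Step 0: x=[5.0000 10.0000 10.0000 15.0000] v=[0.0000 0.0000 0.0000 0.0000]
Step 1: x=[5.0000 8.7500 11.2500 14.7500] v=[0.0000 -2.5000 2.5000 -0.5000]
Step 2: x=[4.6875 7.1875 12.7500 14.6250] v=[-0.6250 -3.1250 3.0000 -0.2500]
Step 3: x=[3.8281 6.3906 13.3282 15.0313] v=[-1.7188 -1.5938 1.1563 0.8125]
Step 4: x=[2.6523 6.6875 12.5977 16.0118] v=[-2.3516 0.5938 -1.4610 1.9610]
Step 5: x=[1.8222 7.4532 11.2432 17.1388] v=[-1.6602 1.5313 -2.7091 2.2540]
Step 6: x=[1.9443 7.7586 10.4151 17.7919] v=[0.2442 0.6108 -1.6563 1.3062]
Step 7: x=[3.0339 7.2746 10.7671 17.6008] v=[2.1792 -0.9681 0.7039 -0.3822]
Max displacement = 2.1778

Answer: 2.1778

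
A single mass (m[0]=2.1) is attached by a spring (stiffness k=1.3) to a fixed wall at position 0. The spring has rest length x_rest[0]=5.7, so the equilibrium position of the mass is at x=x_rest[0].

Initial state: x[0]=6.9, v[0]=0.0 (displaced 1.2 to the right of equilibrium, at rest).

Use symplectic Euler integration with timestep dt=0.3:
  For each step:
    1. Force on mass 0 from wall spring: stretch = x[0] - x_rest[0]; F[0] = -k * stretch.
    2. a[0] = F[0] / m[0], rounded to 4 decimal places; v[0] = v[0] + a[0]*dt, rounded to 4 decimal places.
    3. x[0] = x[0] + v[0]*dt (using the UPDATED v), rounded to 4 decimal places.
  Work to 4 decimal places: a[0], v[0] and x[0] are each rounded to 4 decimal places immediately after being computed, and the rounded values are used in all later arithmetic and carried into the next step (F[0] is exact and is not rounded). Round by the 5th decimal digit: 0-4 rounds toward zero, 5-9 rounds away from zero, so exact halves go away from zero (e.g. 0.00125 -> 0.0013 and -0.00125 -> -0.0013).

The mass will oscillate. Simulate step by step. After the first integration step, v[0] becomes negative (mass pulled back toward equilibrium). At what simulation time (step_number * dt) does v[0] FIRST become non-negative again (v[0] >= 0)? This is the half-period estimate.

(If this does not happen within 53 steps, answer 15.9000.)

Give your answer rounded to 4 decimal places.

Step 0: x=[6.9000] v=[0.0000]
Step 1: x=[6.8331] v=[-0.2229]
Step 2: x=[6.7031] v=[-0.4333]
Step 3: x=[6.5172] v=[-0.6196]
Step 4: x=[6.2858] v=[-0.7714]
Step 5: x=[6.0217] v=[-0.8802]
Step 6: x=[5.7397] v=[-0.9399]
Step 7: x=[5.4555] v=[-0.9473]
Step 8: x=[5.1849] v=[-0.9019]
Step 9: x=[4.9430] v=[-0.8062]
Step 10: x=[4.7433] v=[-0.6656]
Step 11: x=[4.5969] v=[-0.4879]
Step 12: x=[4.5120] v=[-0.2830]
Step 13: x=[4.4933] v=[-0.0624]
Step 14: x=[4.5418] v=[0.1617]
First v>=0 after going negative at step 14, time=4.2000

Answer: 4.2000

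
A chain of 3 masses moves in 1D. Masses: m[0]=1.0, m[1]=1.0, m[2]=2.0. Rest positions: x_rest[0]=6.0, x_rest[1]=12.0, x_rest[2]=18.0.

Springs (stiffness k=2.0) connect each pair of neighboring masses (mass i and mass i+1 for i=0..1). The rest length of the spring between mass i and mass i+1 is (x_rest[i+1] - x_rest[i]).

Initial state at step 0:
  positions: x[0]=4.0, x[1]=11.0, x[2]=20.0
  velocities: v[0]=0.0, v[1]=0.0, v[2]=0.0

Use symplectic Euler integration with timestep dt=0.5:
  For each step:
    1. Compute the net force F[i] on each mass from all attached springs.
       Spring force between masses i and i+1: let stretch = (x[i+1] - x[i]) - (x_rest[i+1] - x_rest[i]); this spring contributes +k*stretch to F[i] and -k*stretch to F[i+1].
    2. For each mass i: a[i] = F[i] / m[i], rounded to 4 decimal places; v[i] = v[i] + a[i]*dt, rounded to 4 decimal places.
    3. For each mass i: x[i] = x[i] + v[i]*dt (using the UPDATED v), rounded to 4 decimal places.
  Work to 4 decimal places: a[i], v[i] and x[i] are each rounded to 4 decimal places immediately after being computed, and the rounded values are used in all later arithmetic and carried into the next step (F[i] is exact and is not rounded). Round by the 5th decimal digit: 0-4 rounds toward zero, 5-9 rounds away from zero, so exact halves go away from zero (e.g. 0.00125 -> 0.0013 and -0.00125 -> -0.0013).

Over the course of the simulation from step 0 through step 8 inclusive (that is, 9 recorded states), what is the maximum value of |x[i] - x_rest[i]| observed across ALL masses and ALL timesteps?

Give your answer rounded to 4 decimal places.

Step 0: x=[4.0000 11.0000 20.0000] v=[0.0000 0.0000 0.0000]
Step 1: x=[4.5000 12.0000 19.2500] v=[1.0000 2.0000 -1.5000]
Step 2: x=[5.7500 12.8750 18.1875] v=[2.5000 1.7500 -2.1250]
Step 3: x=[7.5625 12.8438 17.2969] v=[3.6250 -0.0625 -1.7813]
Step 4: x=[9.0157 12.3985 16.7930] v=[2.9063 -0.8907 -1.0079]
Step 5: x=[9.1603 12.4590 16.6904] v=[0.2891 0.1210 -0.2052]
Step 6: x=[7.9542 12.9859 17.0300] v=[-2.4122 1.0537 0.6791]
Step 7: x=[6.2640 13.0190 17.8586] v=[-3.3805 0.0661 1.6571]
Step 8: x=[4.9513 12.0944 18.9773] v=[-2.6255 -1.8493 2.2373]
Max displacement = 3.1603

Answer: 3.1603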